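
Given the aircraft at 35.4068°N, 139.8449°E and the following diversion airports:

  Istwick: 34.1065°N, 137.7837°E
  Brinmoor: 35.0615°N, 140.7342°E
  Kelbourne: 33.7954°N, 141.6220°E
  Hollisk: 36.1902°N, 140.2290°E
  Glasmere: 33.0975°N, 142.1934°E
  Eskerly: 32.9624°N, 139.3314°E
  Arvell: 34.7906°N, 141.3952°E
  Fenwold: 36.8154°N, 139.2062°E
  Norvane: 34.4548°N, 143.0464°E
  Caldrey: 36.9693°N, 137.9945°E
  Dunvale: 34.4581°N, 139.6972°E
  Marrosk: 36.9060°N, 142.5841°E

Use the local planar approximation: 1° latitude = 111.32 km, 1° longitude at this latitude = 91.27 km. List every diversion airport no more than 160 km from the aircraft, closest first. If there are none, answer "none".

Distances from 35.4068°N, 139.8449°E:
Istwick: 237.3682 km
Brinmoor: 89.8083 km
Kelbourne: 241.8369 km
Hollisk: 93.9906 km
Glasmere: 334.7096 km
Eskerly: 276.1172 km
Arvell: 157.2463 km
Fenwold: 167.2905 km
Norvane: 310.8254 km
Caldrey: 242.4391 km
Dunvale: 106.4662 km
Marrosk: 300.5927 km
Threshold 160 km: Brinmoor (89.8083 km), Hollisk (93.9906 km), Dunvale (106.4662 km), Arvell (157.2463 km) are within range.

Brinmoor, Hollisk, Dunvale, Arvell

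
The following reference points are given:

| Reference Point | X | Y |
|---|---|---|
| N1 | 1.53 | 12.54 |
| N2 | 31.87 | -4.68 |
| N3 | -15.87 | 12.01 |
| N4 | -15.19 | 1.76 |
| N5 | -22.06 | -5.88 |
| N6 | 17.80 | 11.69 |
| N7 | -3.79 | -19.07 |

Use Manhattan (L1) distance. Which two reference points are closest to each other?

Pairwise distances:
N1–N2: |30.34| + |-17.22| = 30.34 + 17.22 = 47.56
N1–N3: |-17.40| + |-0.53| = 17.40 + 0.53 = 17.93
N1–N4: |-16.72| + |-10.78| = 16.72 + 10.78 = 27.50
N1–N5: |-23.59| + |-18.42| = 23.59 + 18.42 = 42.01
N1–N6: |16.27| + |-0.85| = 16.27 + 0.85 = 17.12
N1–N7: |-5.32| + |-31.61| = 5.32 + 31.61 = 36.93
N2–N3: |-47.74| + |16.69| = 47.74 + 16.69 = 64.43
N2–N4: |-47.06| + |6.44| = 47.06 + 6.44 = 53.50
N2–N5: |-53.93| + |-1.20| = 53.93 + 1.20 = 55.13
N2–N6: |-14.07| + |16.37| = 14.07 + 16.37 = 30.44
N2–N7: |-35.66| + |-14.39| = 35.66 + 14.39 = 50.05
N3–N4: |0.68| + |-10.25| = 0.68 + 10.25 = 10.93
N3–N5: |-6.19| + |-17.89| = 6.19 + 17.89 = 24.08
N3–N6: |33.67| + |-0.32| = 33.67 + 0.32 = 33.99
N3–N7: |12.08| + |-31.08| = 12.08 + 31.08 = 43.16
N4–N5: |-6.87| + |-7.64| = 6.87 + 7.64 = 14.51
N4–N6: |32.99| + |9.93| = 32.99 + 9.93 = 42.92
N4–N7: |11.40| + |-20.83| = 11.40 + 20.83 = 32.23
N5–N6: |39.86| + |17.57| = 39.86 + 17.57 = 57.43
N5–N7: |18.27| + |-13.19| = 18.27 + 13.19 = 31.46
N6–N7: |-21.59| + |-30.76| = 21.59 + 30.76 = 52.35
Closest pair: N3–N4 at 10.93.

N3 and N4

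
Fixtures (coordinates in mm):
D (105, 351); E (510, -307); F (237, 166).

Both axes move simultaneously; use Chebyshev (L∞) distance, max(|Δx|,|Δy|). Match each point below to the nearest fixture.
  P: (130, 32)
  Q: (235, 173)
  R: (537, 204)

P at (130, 32):
  D: 319 mm
  E: 380 mm
  F: 134 mm
  → nearest: F (134 mm)
Q at (235, 173):
  D: 178 mm
  E: 480 mm
  F: 7 mm
  → nearest: F (7 mm)
R at (537, 204):
  D: 432 mm
  E: 511 mm
  F: 300 mm
  → nearest: F (300 mm)

P→F; Q→F; R→F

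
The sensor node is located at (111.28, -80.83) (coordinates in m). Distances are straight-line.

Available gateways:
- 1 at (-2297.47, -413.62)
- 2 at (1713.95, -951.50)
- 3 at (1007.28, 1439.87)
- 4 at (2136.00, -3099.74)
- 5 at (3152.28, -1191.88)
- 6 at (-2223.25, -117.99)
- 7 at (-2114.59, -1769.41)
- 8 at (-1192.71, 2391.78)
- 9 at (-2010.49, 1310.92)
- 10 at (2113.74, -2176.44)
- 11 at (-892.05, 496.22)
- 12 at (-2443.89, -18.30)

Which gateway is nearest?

11

Distances from (111.28, -80.83):
1: √((-2408.75)² + (-332.79)²) = √(5802076.5625 + 110749.1841) = 2431.63 m
2: √((1602.67)² + (-870.67)²) = √(2568551.1289 + 758066.2489) = 1823.90 m
3: √((896.00)² + (1520.70)²) = √(802816.0000 + 2312528.4900) = 1765.03 m
4: √((2024.72)² + (-3018.91)²) = √(4099491.0784 + 9113817.5881) = 3635.01 m
5: √((3041.00)² + (-1111.05)²) = √(9247681.0000 + 1234432.1025) = 3237.61 m
6: √((-2334.53)² + (-37.16)²) = √(5450030.3209 + 1380.8656) = 2334.83 m
7: √((-2225.87)² + (-1688.58)²) = √(4954497.2569 + 2851302.4164) = 2793.89 m
8: √((-1303.99)² + (2472.61)²) = √(1700389.9201 + 6113800.2121) = 2795.39 m
9: √((-2121.77)² + (1391.75)²) = √(4501907.9329 + 1936968.0625) = 2537.49 m
10: √((2002.46)² + (-2095.61)²) = √(4009846.0516 + 4391581.2721) = 2898.52 m
11: √((-1003.33)² + (577.05)²) = √(1006671.0889 + 332986.7025) = 1157.44 m
12: √((-2555.17)² + (62.53)²) = √(6528893.7289 + 3910.0009) = 2555.94 m
Minimum: 11 at 1157.44 m.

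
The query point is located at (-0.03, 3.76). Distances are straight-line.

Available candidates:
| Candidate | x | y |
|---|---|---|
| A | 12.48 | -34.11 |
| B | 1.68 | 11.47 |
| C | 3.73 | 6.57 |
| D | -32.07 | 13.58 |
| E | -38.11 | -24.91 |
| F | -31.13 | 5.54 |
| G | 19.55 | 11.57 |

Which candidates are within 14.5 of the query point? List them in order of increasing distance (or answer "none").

C, B

Distances from (-0.03, 3.76):
A: √((12.51)² + (-37.87)²) = √(156.5001 + 1434.1369) = 39.88
B: √((1.71)² + (7.71)²) = √(2.9241 + 59.4441) = 7.90
C: √((3.76)² + (2.81)²) = √(14.1376 + 7.8961) = 4.69
D: √((-32.04)² + (9.82)²) = √(1026.5616 + 96.4324) = 33.51
E: √((-38.08)² + (-28.67)²) = √(1450.0864 + 821.9689) = 47.67
F: √((-31.10)² + (1.78)²) = √(967.2100 + 3.1684) = 31.15
G: √((19.58)² + (7.81)²) = √(383.3764 + 60.9961) = 21.08
Threshold 14.5: C (4.69), B (7.90) are within range.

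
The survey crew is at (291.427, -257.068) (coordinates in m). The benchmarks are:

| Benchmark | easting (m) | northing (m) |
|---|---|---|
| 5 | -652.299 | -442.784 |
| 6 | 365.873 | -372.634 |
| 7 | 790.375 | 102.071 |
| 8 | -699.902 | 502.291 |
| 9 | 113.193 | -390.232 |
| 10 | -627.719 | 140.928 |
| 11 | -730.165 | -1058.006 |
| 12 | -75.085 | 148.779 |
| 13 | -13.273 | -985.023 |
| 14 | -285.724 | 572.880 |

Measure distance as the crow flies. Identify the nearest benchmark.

6

Distances from (291.427, -257.068):
5: 961.826 m
6: 137.469 m
7: 614.760 m
8: 1248.743 m
9: 222.486 m
10: 1001.614 m
11: 1298.134 m
12: 546.848 m
13: 789.152 m
14: 1010.899 m
Minimum: 6 at 137.469 m.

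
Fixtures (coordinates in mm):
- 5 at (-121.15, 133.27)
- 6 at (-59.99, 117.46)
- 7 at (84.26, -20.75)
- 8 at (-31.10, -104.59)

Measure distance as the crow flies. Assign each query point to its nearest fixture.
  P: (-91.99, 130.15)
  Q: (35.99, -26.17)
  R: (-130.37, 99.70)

P at (-91.99, 130.15):
  5: 29.33 mm
  6: 34.42 mm
  7: 232.02 mm
  8: 242.51 mm
  → nearest: 5 (29.33 mm)
Q at (35.99, -26.17):
  5: 223.86 mm
  6: 172.75 mm
  7: 48.57 mm
  8: 103.20 mm
  → nearest: 7 (48.57 mm)
R at (-130.37, 99.70):
  5: 34.81 mm
  6: 72.59 mm
  7: 246.12 mm
  8: 227.13 mm
  → nearest: 5 (34.81 mm)

P→5; Q→7; R→5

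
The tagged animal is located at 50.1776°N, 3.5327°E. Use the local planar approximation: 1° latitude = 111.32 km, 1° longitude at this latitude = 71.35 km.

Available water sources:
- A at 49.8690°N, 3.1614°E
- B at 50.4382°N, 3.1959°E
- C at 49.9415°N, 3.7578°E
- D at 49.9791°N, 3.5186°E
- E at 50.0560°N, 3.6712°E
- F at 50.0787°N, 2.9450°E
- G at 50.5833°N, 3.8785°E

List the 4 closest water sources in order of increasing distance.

Distances from 50.1776°N, 3.5327°E:
A: √((-0.3086·111.32)² + (-0.3713·71.35)²) = √(1180.152794 + 701.839575) = 43.3819 km
B: √((0.2606·111.32)² + (-0.3368·71.35)²) = √(841.579636 + 577.473581) = 37.6703 km
C: √((-0.2361·111.32)² + (0.2251·71.35)²) = √(690.777796 + 257.952027) = 30.8015 km
D: √((-0.1985·111.32)² + (-0.0141·71.35)²) = √(488.278293 + 1.012106) = 22.1199 km
E: √((-0.1216·111.32)² + (0.1385·71.35)²) = √(183.237157 + 97.653430) = 16.7598 km
F: √((-0.0989·111.32)² + (-0.5877·71.35)²) = √(121.210147 + 1758.325750) = 43.3536 km
G: √((0.4057·111.32)² + (0.3458·71.35)²) = √(2039.653574 + 608.748540) = 51.4626 km
Sorted: E (16.7598 km) < D (22.1199 km) < C (30.8015 km) < B (37.6703 km) < F (43.3536 km) < A (43.3819 km) < …

E, D, C, B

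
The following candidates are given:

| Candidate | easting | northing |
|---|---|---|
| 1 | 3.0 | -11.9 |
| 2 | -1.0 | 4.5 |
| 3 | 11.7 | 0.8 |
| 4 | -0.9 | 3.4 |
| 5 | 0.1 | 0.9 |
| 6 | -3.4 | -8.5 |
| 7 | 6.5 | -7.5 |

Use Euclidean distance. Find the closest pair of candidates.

Pairwise distances:
1–2: 16.88
1–3: 15.39
1–4: 15.79
1–5: 13.12
1–6: 7.25
1–7: 5.62
2–3: 13.23
2–4: 1.10
2–5: 3.76
2–6: 13.22
2–7: 14.15
3–4: 12.87
3–5: 11.60
3–6: 17.73
3–7: 9.79
4–5: 2.69
4–6: 12.16
4–7: 13.17
5–6: 10.03
5–7: 10.56
6–7: 9.95
Closest pair: 2–4 at 1.10.

2 and 4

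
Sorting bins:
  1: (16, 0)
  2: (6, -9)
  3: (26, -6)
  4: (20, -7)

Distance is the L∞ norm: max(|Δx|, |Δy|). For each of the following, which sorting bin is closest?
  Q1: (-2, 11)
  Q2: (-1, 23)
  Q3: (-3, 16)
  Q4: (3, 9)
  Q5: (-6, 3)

Q1 at (-2, 11):
  1: 18
  2: 20
  3: 28
  4: 22
  → nearest: 1 (18)
Q2 at (-1, 23):
  1: 23
  2: 32
  3: 29
  4: 30
  → nearest: 1 (23)
Q3 at (-3, 16):
  1: 19
  2: 25
  3: 29
  4: 23
  → nearest: 1 (19)
Q4 at (3, 9):
  1: 13
  2: 18
  3: 23
  4: 17
  → nearest: 1 (13)
Q5 at (-6, 3):
  1: 22
  2: 12
  3: 32
  4: 26
  → nearest: 2 (12)

Q1→1; Q2→1; Q3→1; Q4→1; Q5→2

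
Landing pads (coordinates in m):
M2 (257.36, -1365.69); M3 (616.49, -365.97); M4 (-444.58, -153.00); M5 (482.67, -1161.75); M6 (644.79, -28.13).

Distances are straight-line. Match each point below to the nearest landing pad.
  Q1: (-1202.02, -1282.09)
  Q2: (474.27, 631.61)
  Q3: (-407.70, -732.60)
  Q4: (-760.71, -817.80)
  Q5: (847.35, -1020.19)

Q1→M4; Q2→M6; Q3→M4; Q4→M4; Q5→M5

Q1 at (-1202.02, -1282.09):
  M2: √((1459.38)² + (-83.60)²) = √(2129789.9844 + 6988.9600) = 1461.77 m
  M3: √((1818.51)² + (916.12)²) = √(3306978.6201 + 839275.8544) = 2036.24 m
  M4: √((757.44)² + (1129.09)²) = √(573715.3536 + 1274844.2281) = 1359.62 m
  M5: √((1684.69)² + (120.34)²) = √(2838180.3961 + 14481.7156) = 1688.98 m
  M6: √((1846.81)² + (1253.96)²) = √(3410707.1761 + 1572415.6816) = 2232.29 m
  → nearest: M4 (1359.62 m)
Q2 at (474.27, 631.61):
  M2: √((-216.91)² + (-1997.30)²) = √(47049.9481 + 3989207.2900) = 2009.04 m
  M3: √((142.22)² + (-997.58)²) = √(20226.5284 + 995165.8564) = 1007.67 m
  M4: √((-918.85)² + (-784.61)²) = √(844285.3225 + 615612.8521) = 1208.26 m
  M5: √((8.40)² + (-1793.36)²) = √(70.5600 + 3216140.0896) = 1793.38 m
  M6: √((170.52)² + (-659.74)²) = √(29077.0704 + 435256.8676) = 681.42 m
  → nearest: M6 (681.42 m)
Q3 at (-407.70, -732.60):
  M2: √((665.06)² + (-633.09)²) = √(442304.8036 + 400802.9481) = 918.21 m
  M3: √((1024.19)² + (366.63)²) = √(1048965.1561 + 134417.5569) = 1087.83 m
  M4: √((-36.88)² + (579.60)²) = √(1360.1344 + 335936.1600) = 580.77 m
  M5: √((890.37)² + (-429.15)²) = √(792758.7369 + 184169.7225) = 988.40 m
  M6: √((1052.49)² + (704.47)²) = √(1107735.2001 + 496277.9809) = 1266.50 m
  → nearest: M4 (580.77 m)
Q4 at (-760.71, -817.80):
  M2: √((1018.07)² + (-547.89)²) = √(1036466.5249 + 300183.4521) = 1156.14 m
  M3: √((1377.20)² + (451.83)²) = √(1896679.8400 + 204150.3489) = 1449.42 m
  M4: √((316.13)² + (664.80)²) = √(99938.1769 + 441959.0400) = 736.14 m
  M5: √((1243.38)² + (-343.95)²) = √(1545993.8244 + 118301.6025) = 1290.08 m
  M6: √((1405.50)² + (789.67)²) = √(1975430.2500 + 623578.7089) = 1612.14 m
  → nearest: M4 (736.14 m)
Q5 at (847.35, -1020.19):
  M2: √((-589.99)² + (-345.50)²) = √(348088.2001 + 119370.2500) = 683.71 m
  M3: √((-230.86)² + (654.22)²) = √(53296.3396 + 428003.8084) = 693.76 m
  M4: √((-1291.93)² + (867.19)²) = √(1669083.1249 + 752018.4961) = 1555.99 m
  M5: √((-364.68)² + (-141.56)²) = √(132991.5024 + 20039.2336) = 391.19 m
  M6: √((-202.56)² + (992.06)²) = √(41030.5536 + 984183.0436) = 1012.53 m
  → nearest: M5 (391.19 m)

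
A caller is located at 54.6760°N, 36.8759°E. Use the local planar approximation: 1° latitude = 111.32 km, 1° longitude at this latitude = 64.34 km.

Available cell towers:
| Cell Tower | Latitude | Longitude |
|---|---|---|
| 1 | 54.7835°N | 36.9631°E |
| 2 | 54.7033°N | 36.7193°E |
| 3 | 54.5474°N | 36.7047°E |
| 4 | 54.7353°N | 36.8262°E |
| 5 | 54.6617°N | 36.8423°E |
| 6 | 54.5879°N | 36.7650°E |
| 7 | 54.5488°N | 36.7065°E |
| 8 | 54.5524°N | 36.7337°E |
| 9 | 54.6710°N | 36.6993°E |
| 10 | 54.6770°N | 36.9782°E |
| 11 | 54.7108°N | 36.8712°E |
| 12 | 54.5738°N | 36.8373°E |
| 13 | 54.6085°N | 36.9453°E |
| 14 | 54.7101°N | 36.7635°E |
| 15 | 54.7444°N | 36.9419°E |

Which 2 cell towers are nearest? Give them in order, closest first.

5, 11

Distances from 54.6760°N, 36.8759°E:
1: √((0.1075·111.32)² + (0.0872·64.34)²) = √(143.206696 + 31.477127) = 13.2168 km
2: √((0.0273·111.32)² + (-0.1566·64.34)²) = √(9.235740 + 101.518602) = 10.5240 km
3: √((-0.1286·111.32)² + (-0.1712·64.34)²) = √(204.940755 + 121.330401) = 18.0630 km
4: √((0.0593·111.32)² + (-0.0497·64.34)²) = √(43.576845 + 10.225272) = 7.3350 km
5: √((-0.0143·111.32)² + (-0.0336·64.34)²) = √(2.534069 + 4.673483) = 2.6847 km
6: √((-0.0881·111.32)² + (-0.1109·64.34)²) = √(96.182976 + 50.912592) = 12.1283 km
7: √((-0.1272·111.32)² + (-0.1694·64.34)²) = √(200.502881 + 118.792473) = 17.8688 km
8: √((-0.1236·111.32)² + (-0.1422·64.34)²) = √(189.314264 + 83.706909) = 16.5234 km
9: √((-0.0050·111.32)² + (-0.1766·64.34)²) = √(0.309804 + 129.105134) = 11.3761 km
10: √((0.0010·111.32)² + (0.1023·64.34)²) = √(0.012392 + 43.322487) = 6.5829 km
11: √((0.0348·111.32)² + (-0.0047·64.34)²) = √(15.007380 + 0.091445) = 3.8857 km
12: √((-0.1022·111.32)² + (-0.0386·64.34)²) = √(129.433945 + 6.167891) = 11.6448 km
13: √((-0.0675·111.32)² + (0.0694·64.34)²) = √(56.461699 + 19.937975) = 8.7407 km
14: √((0.0341·111.32)² + (-0.1124·64.34)²) = √(14.409707 + 52.299163) = 8.1675 km
15: √((0.0684·111.32)² + (0.0660·64.34)²) = √(57.977382 + 18.032253) = 8.7184 km
Sorted: 5 (2.6847 km) < 11 (3.8857 km) < 10 (6.5829 km) < 4 (7.3350 km) < …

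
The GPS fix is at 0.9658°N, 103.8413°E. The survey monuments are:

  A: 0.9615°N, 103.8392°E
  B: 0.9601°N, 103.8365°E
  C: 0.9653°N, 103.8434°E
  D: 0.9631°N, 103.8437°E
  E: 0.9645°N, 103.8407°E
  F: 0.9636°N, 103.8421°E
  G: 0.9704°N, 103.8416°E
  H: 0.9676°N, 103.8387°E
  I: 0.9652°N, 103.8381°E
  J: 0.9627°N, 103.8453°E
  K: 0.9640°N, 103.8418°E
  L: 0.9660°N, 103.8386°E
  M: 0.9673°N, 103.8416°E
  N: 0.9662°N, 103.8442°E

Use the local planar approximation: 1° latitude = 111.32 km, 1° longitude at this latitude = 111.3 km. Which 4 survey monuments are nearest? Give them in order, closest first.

Distances from 0.9658°N, 103.8413°E:
A: √((-0.0043·111.32)² + (-0.0021·111.3)²) = √(0.229131 + 0.054630) = 0.5327 km
B: √((-0.0057·111.32)² + (-0.0048·111.3)²) = √(0.402621 + 0.285412) = 0.8295 km
C: √((-0.0005·111.32)² + (0.0021·111.3)²) = √(0.003098 + 0.054630) = 0.2403 km
D: √((-0.0027·111.32)² + (0.0024·111.3)²) = √(0.090339 + 0.071353) = 0.4021 km
E: √((-0.0013·111.32)² + (-0.0006·111.3)²) = √(0.020943 + 0.004460) = 0.1594 km
F: √((-0.0022·111.32)² + (0.0008·111.3)²) = √(0.059978 + 0.007928) = 0.2606 km
G: √((0.0046·111.32)² + (0.0003·111.3)²) = √(0.262218 + 0.001115) = 0.5132 km
H: √((0.0018·111.32)² + (-0.0026·111.3)²) = √(0.040151 + 0.083741) = 0.3520 km
I: √((-0.0006·111.32)² + (-0.0032·111.3)²) = √(0.004461 + 0.126850) = 0.3624 km
J: √((-0.0031·111.32)² + (0.0040·111.3)²) = √(0.119088 + 0.198203) = 0.5633 km
K: √((-0.0018·111.32)² + (0.0005·111.3)²) = √(0.040151 + 0.003097) = 0.2080 km
L: √((0.0002·111.32)² + (-0.0027·111.3)²) = √(0.000496 + 0.090306) = 0.3013 km
M: √((0.0015·111.32)² + (0.0003·111.3)²) = √(0.027882 + 0.001115) = 0.1703 km
N: √((0.0004·111.32)² + (0.0029·111.3)²) = √(0.001983 + 0.104180) = 0.3258 km
Sorted: E (0.1594 km) < M (0.1703 km) < K (0.2080 km) < C (0.2403 km) < F (0.2606 km) < L (0.3013 km) < …

E, M, K, C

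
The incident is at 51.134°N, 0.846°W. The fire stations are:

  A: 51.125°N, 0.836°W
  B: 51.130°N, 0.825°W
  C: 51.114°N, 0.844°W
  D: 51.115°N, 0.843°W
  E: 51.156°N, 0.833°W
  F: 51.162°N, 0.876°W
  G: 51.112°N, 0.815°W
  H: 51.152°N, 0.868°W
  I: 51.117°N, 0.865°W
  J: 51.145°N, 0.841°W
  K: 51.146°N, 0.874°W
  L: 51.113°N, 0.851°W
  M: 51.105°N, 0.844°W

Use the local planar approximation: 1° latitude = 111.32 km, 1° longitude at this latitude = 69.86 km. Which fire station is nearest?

Distances from 51.134°N, 0.846°W:
A: 1.221 km
B: 1.533 km
C: 2.231 km
D: 2.125 km
E: 2.612 km
F: 3.756 km
G: 3.269 km
H: 2.525 km
I: 2.312 km
J: 1.273 km
K: 2.369 km
L: 2.364 km
M: 3.231 km
Minimum: A at 1.221 km.

A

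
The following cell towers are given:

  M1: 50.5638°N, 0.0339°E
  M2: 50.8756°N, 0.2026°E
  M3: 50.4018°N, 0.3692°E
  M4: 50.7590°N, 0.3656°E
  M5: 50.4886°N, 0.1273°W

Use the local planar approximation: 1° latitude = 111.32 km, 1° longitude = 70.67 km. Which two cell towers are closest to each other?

Pairwise distances:
M1–M5: √((-0.0752·111.32)² + (-0.1612·70.67)²) = √(70.078061 + 129.777755) = 14.1370 km
M2–M4: √((-0.1166·111.32)² + (0.1630·70.67)²) = √(168.478116 + 132.692199) = 17.3543 km
M1–M3: √((-0.1620·111.32)² + (0.3353·70.67)²) = √(325.219385 + 561.483876) = 29.7776 km
M1–M4: √((0.1952·111.32)² + (0.3317·70.67)²) = √(472.178298 + 549.491686) = 31.9636 km
M3–M5: √((0.0868·111.32)² + (-0.4965·70.67)²) = √(93.365375 + 1231.143533) = 36.3938 km
M1–M2: √((0.3118·111.32)² + (0.1687·70.67)²) = √(1204.754666 + 142.134775) = 36.7000 km
M3–M4: √((0.3572·111.32)² + (-0.0036·70.67)²) = √(1581.136250 + 0.064725) = 39.7643 km
M4–M5: √((-0.2704·111.32)² + (-0.4929·70.67)²) = √(906.065866 + 1213.354818) = 46.0372 km
M2–M5: √((-0.3870·111.32)² + (-0.3299·70.67)²) = √(1855.958775 + 543.544135) = 48.9847 km
M2–M3: √((-0.4738·111.32)² + (0.1666·70.67)²) = √(2781.867931 + 138.618175) = 54.0415 km
Closest pair: M1–M5 at 14.1370 km.

M1 and M5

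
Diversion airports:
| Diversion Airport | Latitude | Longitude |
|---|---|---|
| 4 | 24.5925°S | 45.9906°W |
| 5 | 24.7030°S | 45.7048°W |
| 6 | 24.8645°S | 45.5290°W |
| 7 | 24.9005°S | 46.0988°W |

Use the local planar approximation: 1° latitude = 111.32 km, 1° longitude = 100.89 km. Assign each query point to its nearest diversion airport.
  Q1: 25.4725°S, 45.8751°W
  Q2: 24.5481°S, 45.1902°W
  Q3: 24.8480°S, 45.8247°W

Q1 at 25.4725°S, 45.8751°W:
  4: √((0.8800·111.32)² + (-0.1155·100.89)²) = √(9596.475075 + 135.787631) = 98.6522 km
  5: √((0.7695·111.32)² + (0.1703·100.89)²) = √(7337.762377 + 295.206245) = 87.3669 km
  6: √((0.6080·111.32)² + (0.3461·100.89)²) = √(4580.928928 + 1219.268749) = 76.1590 km
  7: √((0.5720·111.32)² + (-0.2237·100.89)²) = √(4054.510719 + 509.363959) = 67.5565 km
  → nearest: 7 (67.5565 km)
Q2 at 24.5481°S, 45.1902°W:
  4: √((-0.0444·111.32)² + (-0.8004·100.89)²) = √(24.429374 + 6520.943000) = 80.9035 km
  5: √((-0.1549·111.32)² + (-0.5146·100.89)²) = √(297.337189 + 2695.478101) = 54.7066 km
  6: √((-0.3164·111.32)² + (-0.3388·100.89)²) = √(1240.564488 + 1168.377130) = 49.0810 km
  7: √((-0.3524·111.32)² + (-0.9086·100.89)²) = √(1538.927622 + 8403.142126) = 99.7099 km
  → nearest: 6 (49.0810 km)
Q3 at 24.8480°S, 45.8247°W:
  4: √((0.2555·111.32)² + (-0.1659·100.89)²) = √(808.962154 + 280.148961) = 33.0017 km
  5: √((0.1450·111.32)² + (0.1199·100.89)²) = √(260.544794 + 146.330417) = 20.1711 km
  6: √((-0.0165·111.32)² + (0.2957·100.89)²) = √(3.373761 + 890.018211) = 29.8897 km
  7: √((-0.0525·111.32)² + (-0.2741·100.89)²) = √(34.155842 + 764.740895) = 28.2648 km
  → nearest: 5 (20.1711 km)

Q1→7; Q2→6; Q3→5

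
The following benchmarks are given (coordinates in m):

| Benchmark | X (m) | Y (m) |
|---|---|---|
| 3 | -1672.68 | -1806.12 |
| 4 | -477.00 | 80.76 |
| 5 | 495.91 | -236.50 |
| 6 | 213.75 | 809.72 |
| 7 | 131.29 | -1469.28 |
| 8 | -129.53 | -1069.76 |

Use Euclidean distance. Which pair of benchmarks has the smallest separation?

7 and 8

Pairwise distances:
3–4: √((1195.68)² + (1886.88)²) = √(1429650.6624 + 3560316.1344) = 2233.82 m
3–5: √((2168.59)² + (1569.62)²) = √(4702782.5881 + 2463706.9444) = 2677.03 m
3–6: √((1886.43)² + (2615.84)²) = √(3558618.1449 + 6842618.9056) = 3225.09 m
3–7: √((1803.97)² + (336.84)²) = √(3254307.7609 + 113461.1856) = 1835.15 m
3–8: √((1543.15)² + (736.36)²) = √(2381311.9225 + 542226.0496) = 1709.84 m
4–5: √((972.91)² + (-317.26)²) = √(946553.8681 + 100653.9076) = 1023.33 m
4–6: √((690.75)² + (728.96)²) = √(477135.5625 + 531382.6816) = 1004.25 m
4–7: √((608.29)² + (-1550.04)²) = √(370016.7241 + 2402624.0016) = 1665.12 m
4–8: √((347.47)² + (-1150.52)²) = √(120735.4009 + 1323696.2704) = 1201.85 m
5–6: √((-282.16)² + (1046.22)²) = √(79614.2656 + 1094576.2884) = 1083.60 m
5–7: √((-364.62)² + (-1232.78)²) = √(132947.7444 + 1519746.5284) = 1285.57 m
5–8: √((-625.44)² + (-833.26)²) = √(391175.1936 + 694322.2276) = 1041.87 m
6–7: √((-82.46)² + (-2279.00)²) = √(6799.6516 + 5193841.0000) = 2280.49 m
6–8: √((-343.28)² + (-1879.48)²) = √(117841.1584 + 3532445.0704) = 1910.57 m
7–8: √((-260.82)² + (399.52)²) = √(68027.0724 + 159616.2304) = 477.12 m
Closest pair: 7–8 at 477.12 m.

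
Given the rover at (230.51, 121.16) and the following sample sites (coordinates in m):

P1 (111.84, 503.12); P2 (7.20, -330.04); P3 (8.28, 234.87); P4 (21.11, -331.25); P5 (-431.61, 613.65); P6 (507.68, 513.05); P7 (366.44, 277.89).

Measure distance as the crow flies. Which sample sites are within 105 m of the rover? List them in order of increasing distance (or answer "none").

Distances from (230.51, 121.16):
P1: 399.97 m
P2: 503.44 m
P3: 249.63 m
P4: 498.52 m
P5: 825.20 m
P6: 480.00 m
P7: 207.46 m
Threshold 105 m: none within range.

none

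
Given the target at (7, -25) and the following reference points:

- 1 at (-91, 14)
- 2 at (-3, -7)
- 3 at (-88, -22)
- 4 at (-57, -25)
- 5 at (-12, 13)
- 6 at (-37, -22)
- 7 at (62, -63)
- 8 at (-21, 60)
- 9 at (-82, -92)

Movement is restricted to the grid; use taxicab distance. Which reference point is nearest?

2

Distances from (7, -25):
1: 137
2: 28
3: 98
4: 64
5: 57
6: 47
7: 93
8: 113
9: 156
Minimum: 2 at 28.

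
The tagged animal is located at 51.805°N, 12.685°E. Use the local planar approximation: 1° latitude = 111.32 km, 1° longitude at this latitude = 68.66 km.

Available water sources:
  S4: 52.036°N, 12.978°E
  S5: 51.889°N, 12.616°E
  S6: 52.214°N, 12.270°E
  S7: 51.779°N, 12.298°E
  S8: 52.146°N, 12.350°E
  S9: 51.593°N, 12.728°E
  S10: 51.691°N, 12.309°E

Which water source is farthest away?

Distances from 51.805°N, 12.685°E:
S4: √((0.231·111.32)² + (0.293·68.66)²) = √(661.25711 + 404.70898) = 32.649 km
S5: √((0.084·111.32)² + (-0.069·68.66)²) = √(87.43896 + 22.44429) = 10.483 km
S6: √((0.409·111.32)² + (-0.415·68.66)²) = √(2072.96997 + 811.90234) = 53.711 km
S7: √((-0.026·111.32)² + (-0.387·68.66)²) = √(8.37709 + 706.04036) = 26.729 km
S8: √((0.341·111.32)² + (-0.335·68.66)²) = √(1440.97071 + 529.05060) = 44.385 km
S9: √((-0.212·111.32)² + (0.043·68.66)²) = √(556.95245 + 8.71655) = 23.784 km
S10: √((-0.114·111.32)² + (-0.376·68.66)²) = √(161.04828 + 666.47412) = 28.767 km
Maximum: S6 at 53.711 km.

S6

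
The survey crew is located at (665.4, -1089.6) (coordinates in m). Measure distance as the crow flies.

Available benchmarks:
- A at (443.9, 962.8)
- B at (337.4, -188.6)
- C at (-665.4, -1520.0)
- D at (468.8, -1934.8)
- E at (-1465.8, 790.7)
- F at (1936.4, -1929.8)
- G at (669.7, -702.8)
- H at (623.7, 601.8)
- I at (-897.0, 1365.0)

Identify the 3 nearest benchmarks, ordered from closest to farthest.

G, D, B

Distances from (665.4, -1089.6):
A: 2064.3 m
B: 958.8 m
C: 1398.7 m
D: 867.8 m
E: 2842.1 m
F: 1523.6 m
G: 386.8 m
H: 1691.9 m
I: 2909.7 m
Sorted: G (386.8 m) < D (867.8 m) < B (958.8 m) < C (1398.7 m) < F (1523.6 m) < …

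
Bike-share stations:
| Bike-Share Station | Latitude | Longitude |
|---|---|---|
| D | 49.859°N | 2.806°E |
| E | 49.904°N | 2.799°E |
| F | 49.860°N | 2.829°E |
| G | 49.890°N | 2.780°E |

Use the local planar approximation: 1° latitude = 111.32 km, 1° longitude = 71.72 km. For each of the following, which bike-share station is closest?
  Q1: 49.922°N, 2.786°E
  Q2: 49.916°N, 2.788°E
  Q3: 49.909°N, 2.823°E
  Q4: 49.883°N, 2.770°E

Q1 at 49.922°N, 2.786°E:
  D: √((-0.063·111.32)² + (0.020·71.72)²) = √(49.18441 + 2.05750) = 7.158 km
  E: √((-0.018·111.32)² + (0.013·71.72)²) = √(4.01505 + 0.86930) = 2.210 km
  F: √((-0.062·111.32)² + (0.043·71.72)²) = √(47.63540 + 9.51081) = 7.560 km
  G: √((-0.032·111.32)² + (-0.006·71.72)²) = √(12.68955 + 0.18518) = 3.588 km
  → nearest: E (2.210 km)
Q2 at 49.916°N, 2.788°E:
  D: √((-0.057·111.32)² + (0.018·71.72)²) = √(40.26207 + 1.66658) = 6.475 km
  E: √((-0.012·111.32)² + (0.011·71.72)²) = √(1.78447 + 0.62239) = 1.551 km
  F: √((-0.056·111.32)² + (0.041·71.72)²) = √(38.86176 + 8.64666) = 6.893 km
  G: √((-0.026·111.32)² + (-0.008·71.72)²) = √(8.37709 + 0.32920) = 2.951 km
  → nearest: E (1.551 km)
Q3 at 49.909°N, 2.823°E:
  D: √((-0.050·111.32)² + (-0.017·71.72)²) = √(30.98036 + 1.48655) = 5.698 km
  E: √((-0.005·111.32)² + (-0.024·71.72)²) = √(0.30980 + 2.96280) = 1.809 km
  F: √((-0.049·111.32)² + (0.006·71.72)²) = √(29.75353 + 0.18518) = 5.472 km
  G: √((-0.019·111.32)² + (-0.043·71.72)²) = √(4.47356 + 9.51081) = 3.740 km
  → nearest: E (1.809 km)
Q4 at 49.883°N, 2.770°E:
  D: √((-0.024·111.32)² + (0.036·71.72)²) = √(7.13787 + 6.66631) = 3.715 km
  E: √((0.021·111.32)² + (0.029·71.72)²) = √(5.46493 + 4.32590) = 3.129 km
  F: √((-0.023·111.32)² + (0.059·71.72)²) = √(6.55544 + 17.90542) = 4.946 km
  G: √((0.007·111.32)² + (0.010·71.72)²) = √(0.60721 + 0.51438) = 1.059 km
  → nearest: G (1.059 km)

Q1→E; Q2→E; Q3→E; Q4→G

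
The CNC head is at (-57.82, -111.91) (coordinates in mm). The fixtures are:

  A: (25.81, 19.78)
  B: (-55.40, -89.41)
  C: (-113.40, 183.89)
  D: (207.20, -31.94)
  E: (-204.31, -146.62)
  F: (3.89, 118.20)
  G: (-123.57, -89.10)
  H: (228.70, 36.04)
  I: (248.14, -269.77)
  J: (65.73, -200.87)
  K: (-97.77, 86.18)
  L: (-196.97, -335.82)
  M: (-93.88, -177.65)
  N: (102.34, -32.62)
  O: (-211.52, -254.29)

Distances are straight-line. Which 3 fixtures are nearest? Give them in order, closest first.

Distances from (-57.82, -111.91):
A: 156.00 mm
B: 22.63 mm
C: 300.98 mm
D: 276.82 mm
E: 150.55 mm
F: 238.24 mm
G: 69.59 mm
H: 322.46 mm
I: 344.28 mm
J: 152.24 mm
K: 202.08 mm
L: 263.63 mm
M: 74.98 mm
N: 178.71 mm
O: 209.51 mm
Sorted: B (22.63 mm) < G (69.59 mm) < M (74.98 mm) < E (150.55 mm) < J (152.24 mm) < …

B, G, M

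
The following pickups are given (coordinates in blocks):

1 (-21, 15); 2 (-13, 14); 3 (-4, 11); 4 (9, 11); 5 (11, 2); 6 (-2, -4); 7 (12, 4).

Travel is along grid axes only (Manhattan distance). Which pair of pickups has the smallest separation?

Pairwise distances:
1–2: |8| + |-1| = 8 + 1 = 9 blocks
1–3: |17| + |-4| = 17 + 4 = 21 blocks
1–4: |30| + |-4| = 30 + 4 = 34 blocks
1–5: |32| + |-13| = 32 + 13 = 45 blocks
1–6: |19| + |-19| = 19 + 19 = 38 blocks
1–7: |33| + |-11| = 33 + 11 = 44 blocks
2–3: |9| + |-3| = 9 + 3 = 12 blocks
2–4: |22| + |-3| = 22 + 3 = 25 blocks
2–5: |24| + |-12| = 24 + 12 = 36 blocks
2–6: |11| + |-18| = 11 + 18 = 29 blocks
2–7: |25| + |-10| = 25 + 10 = 35 blocks
3–4: |13| + |0| = 13 + 0 = 13 blocks
3–5: |15| + |-9| = 15 + 9 = 24 blocks
3–6: |2| + |-15| = 2 + 15 = 17 blocks
3–7: |16| + |-7| = 16 + 7 = 23 blocks
4–5: |2| + |-9| = 2 + 9 = 11 blocks
4–6: |-11| + |-15| = 11 + 15 = 26 blocks
4–7: |3| + |-7| = 3 + 7 = 10 blocks
5–6: |-13| + |-6| = 13 + 6 = 19 blocks
5–7: |1| + |2| = 1 + 2 = 3 blocks
6–7: |14| + |8| = 14 + 8 = 22 blocks
Closest pair: 5–7 at 3 blocks.

5 and 7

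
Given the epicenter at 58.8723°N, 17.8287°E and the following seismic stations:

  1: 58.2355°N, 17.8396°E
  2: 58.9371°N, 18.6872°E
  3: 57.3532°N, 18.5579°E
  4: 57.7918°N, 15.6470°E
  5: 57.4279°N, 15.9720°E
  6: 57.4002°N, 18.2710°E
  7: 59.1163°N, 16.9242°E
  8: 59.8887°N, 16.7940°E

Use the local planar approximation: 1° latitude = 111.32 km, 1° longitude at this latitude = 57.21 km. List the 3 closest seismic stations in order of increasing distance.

2, 7, 1

Distances from 58.8723°N, 17.8287°E:
1: √((-0.6368·111.32)² + (0.0109·57.21)²) = √(5025.190207 + 0.388863) = 70.8913 km
2: √((0.0648·111.32)² + (0.8585·57.21)²) = √(52.035102 + 2412.262106) = 49.6417 km
3: √((-1.5191·111.32)² + (0.7292·57.21)²) = √(28596.910937 + 1740.352476) = 174.1760 km
4: √((-1.0805·111.32)² + (-2.1817·57.21)²) = √(14467.581507 + 15578.798454) = 173.3389 km
5: √((-1.4444·111.32)² + (-1.8567·57.21)²) = √(25853.619621 + 11283.072282) = 192.7088 km
6: √((-1.4721·111.32)² + (0.4423·57.21)²) = √(26854.744249 + 640.291556) = 165.8163 km
7: √((0.2440·111.32)² + (-0.9045·57.21)²) = √(737.778590 + 2677.694570) = 58.4420 km
8: √((1.0164·111.32)² + (-1.0347·57.21)²) = √(12801.937661 + 3504.070164) = 127.6950 km
Sorted: 2 (49.6417 km) < 7 (58.4420 km) < 1 (70.8913 km) < 8 (127.6950 km) < 6 (165.8163 km) < …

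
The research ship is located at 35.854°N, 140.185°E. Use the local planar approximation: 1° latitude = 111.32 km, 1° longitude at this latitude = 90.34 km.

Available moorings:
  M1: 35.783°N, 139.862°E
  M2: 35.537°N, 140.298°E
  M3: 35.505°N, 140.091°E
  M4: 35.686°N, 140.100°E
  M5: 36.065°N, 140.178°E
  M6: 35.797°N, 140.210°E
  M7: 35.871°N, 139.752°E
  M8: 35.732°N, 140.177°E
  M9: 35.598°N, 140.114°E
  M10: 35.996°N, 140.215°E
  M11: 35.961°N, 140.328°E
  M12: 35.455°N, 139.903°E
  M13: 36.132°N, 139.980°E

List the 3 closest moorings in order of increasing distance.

Distances from 35.854°N, 140.185°E:
M1: √((-0.071·111.32)² + (-0.323·90.34)²) = √(62.46879 + 851.46190) = 30.231 km
M2: √((-0.317·111.32)² + (0.113·90.34)²) = √(1245.27400 + 104.21184) = 36.735 km
M3: √((-0.349·111.32)² + (-0.094·90.34)²) = √(1509.37534 + 72.11338) = 39.768 km
M4: √((-0.168·111.32)² + (-0.085·90.34)²) = √(349.75583 + 58.96551) = 20.217 km
M5: √((0.211·111.32)² + (-0.007·90.34)²) = √(551.71057 + 0.39990) = 23.497 km
M6: √((-0.057·111.32)² + (0.025·90.34)²) = √(40.26207 + 5.10082) = 6.735 km
M7: √((0.017·111.32)² + (-0.433·90.34)²) = √(3.58133 + 1530.15690) = 39.163 km
M8: √((-0.122·111.32)² + (-0.008·90.34)²) = √(184.44465 + 0.52232) = 13.600 km
M9: √((-0.256·111.32)² + (-0.071·90.34)²) = √(812.13144 + 41.14119) = 29.211 km
M10: √((0.142·111.32)² + (0.030·90.34)²) = √(249.87516 + 7.34518) = 16.038 km
M11: √((0.107·111.32)² + (0.143·90.34)²) = √(141.87764 + 166.89074) = 17.572 km
M12: √((-0.399·111.32)² + (-0.282·90.34)²) = √(1972.84146 + 649.02046) = 51.204 km
M13: √((0.278·111.32)² + (-0.205·90.34)²) = √(957.71433 + 342.97929) = 36.065 km
Sorted: M6 (6.735 km) < M8 (13.600 km) < M10 (16.038 km) < M11 (17.572 km) < M4 (20.217 km) < …

M6, M8, M10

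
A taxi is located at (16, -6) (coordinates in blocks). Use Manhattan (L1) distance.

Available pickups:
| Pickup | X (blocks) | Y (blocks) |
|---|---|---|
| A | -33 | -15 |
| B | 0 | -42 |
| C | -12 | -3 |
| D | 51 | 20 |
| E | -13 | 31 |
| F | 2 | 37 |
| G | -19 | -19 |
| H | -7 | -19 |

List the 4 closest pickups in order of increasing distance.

Distances from (16, -6):
A: |-49| + |-9| = 49 + 9 = 58 blocks
B: |-16| + |-36| = 16 + 36 = 52 blocks
C: |-28| + |3| = 28 + 3 = 31 blocks
D: |35| + |26| = 35 + 26 = 61 blocks
E: |-29| + |37| = 29 + 37 = 66 blocks
F: |-14| + |43| = 14 + 43 = 57 blocks
G: |-35| + |-13| = 35 + 13 = 48 blocks
H: |-23| + |-13| = 23 + 13 = 36 blocks
Sorted: C (31 blocks) < H (36 blocks) < G (48 blocks) < B (52 blocks) < F (57 blocks) < A (58 blocks) < …

C, H, G, B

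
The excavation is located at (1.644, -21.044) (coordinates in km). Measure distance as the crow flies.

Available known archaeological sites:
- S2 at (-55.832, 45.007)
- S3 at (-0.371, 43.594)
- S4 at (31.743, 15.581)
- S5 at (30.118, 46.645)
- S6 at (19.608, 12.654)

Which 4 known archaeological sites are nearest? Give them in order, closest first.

S6, S4, S3, S5

Distances from (1.644, -21.044):
S2: √((-57.476)² + (66.051)²) = √(3303.49058 + 4362.73460) = 87.557 km
S3: √((-2.015)² + (64.638)²) = √(4.06022 + 4178.07104) = 64.669 km
S4: √((30.099)² + (36.625)²) = √(905.94980 + 1341.39062) = 47.406 km
S5: √((28.474)² + (67.689)²) = √(810.76868 + 4581.80072) = 73.434 km
S6: √((17.964)² + (33.698)²) = √(322.70530 + 1135.55520) = 38.187 km
Sorted: S6 (38.187 km) < S4 (47.406 km) < S3 (64.669 km) < S5 (73.434 km) < S2 (87.557 km)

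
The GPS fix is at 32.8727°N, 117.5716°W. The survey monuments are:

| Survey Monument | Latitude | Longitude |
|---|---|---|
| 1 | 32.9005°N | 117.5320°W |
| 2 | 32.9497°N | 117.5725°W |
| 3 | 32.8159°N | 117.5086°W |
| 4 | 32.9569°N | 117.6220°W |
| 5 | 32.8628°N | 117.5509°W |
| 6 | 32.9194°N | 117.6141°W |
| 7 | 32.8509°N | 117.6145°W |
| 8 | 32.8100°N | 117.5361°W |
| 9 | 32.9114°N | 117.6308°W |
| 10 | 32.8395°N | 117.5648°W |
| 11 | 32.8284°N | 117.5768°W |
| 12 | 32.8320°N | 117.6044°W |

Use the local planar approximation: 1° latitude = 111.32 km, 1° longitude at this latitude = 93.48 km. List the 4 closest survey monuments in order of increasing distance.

Distances from 32.8727°N, 117.5716°W:
1: √((0.0278·111.32)² + (0.0396·93.48)²) = √(9.577143 + 13.703382) = 4.8250 km
2: √((0.0770·111.32)² + (-0.0009·93.48)²) = √(73.473012 + 0.007078) = 8.5721 km
3: √((-0.0568·111.32)² + (0.0630·93.48)²) = √(39.980025 + 34.683148) = 8.6408 km
4: √((0.0842·111.32)² + (-0.0504·93.48)²) = √(87.855828 + 22.197215) = 10.4906 km
5: √((-0.0099·111.32)² + (0.0207·93.48)²) = √(1.214554 + 3.744364) = 2.2269 km
6: √((0.0467·111.32)² + (-0.0425·93.48)²) = √(27.025899 + 15.783934) = 6.5429 km
7: √((-0.0218·111.32)² + (-0.0429·93.48)²) = √(5.889242 + 16.082442) = 4.6874 km
8: √((-0.0627·111.32)² + (0.0355·93.48)²) = √(48.717105 + 11.012708) = 7.7285 km
9: √((0.0387·111.32)² + (-0.0592·93.48)²) = √(18.559588 + 30.625333) = 7.0132 km
10: √((-0.0332·111.32)² + (0.0068·93.48)²) = √(13.659115 + 0.404069) = 3.7501 km
11: √((-0.0443·111.32)² + (-0.0052·93.48)²) = √(24.319456 + 0.236289) = 4.9554 km
12: √((-0.0407·111.32)² + (-0.0328·93.48)²) = √(20.527460 + 9.401239) = 5.4707 km
Sorted: 5 (2.2269 km) < 10 (3.7501 km) < 7 (4.6874 km) < 1 (4.8250 km) < 11 (4.9554 km) < 12 (5.4707 km) < …

5, 10, 7, 1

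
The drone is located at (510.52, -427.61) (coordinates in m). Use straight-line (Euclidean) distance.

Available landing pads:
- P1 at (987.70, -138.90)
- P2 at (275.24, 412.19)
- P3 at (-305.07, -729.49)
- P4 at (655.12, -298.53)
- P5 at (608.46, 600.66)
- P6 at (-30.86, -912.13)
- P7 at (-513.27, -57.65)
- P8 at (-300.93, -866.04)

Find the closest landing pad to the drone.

Distances from (510.52, -427.61):
P1: 557.72 m
P2: 872.14 m
P3: 869.67 m
P4: 193.83 m
P5: 1032.92 m
P6: 726.53 m
P7: 1088.58 m
P8: 922.32 m
Minimum: P4 at 193.83 m.

P4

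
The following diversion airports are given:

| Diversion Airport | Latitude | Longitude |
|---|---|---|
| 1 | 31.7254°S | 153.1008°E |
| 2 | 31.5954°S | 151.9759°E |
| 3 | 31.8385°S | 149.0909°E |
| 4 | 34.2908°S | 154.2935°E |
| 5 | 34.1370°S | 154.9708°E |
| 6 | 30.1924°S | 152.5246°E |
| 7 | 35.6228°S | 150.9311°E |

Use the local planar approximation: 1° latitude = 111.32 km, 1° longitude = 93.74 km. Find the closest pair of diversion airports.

4 and 5

Pairwise distances:
4–5: √((0.1538·111.32)² + (0.6773·93.74)²) = √(293.129189 + 4030.993052) = 65.7581 km
1–2: √((0.1300·111.32)² + (-1.1249·93.74)²) = √(209.427207 + 11119.307277) = 106.4365 km
2–6: √((1.4030·111.32)² + (0.5487·93.74)²) = √(24392.804629 + 2645.573421) = 164.4335 km
1–6: √((1.5330·111.32)² + (-0.5762·93.74)²) = √(29122.637541 + 2917.402873) = 178.9973 km
2–3: √((-0.2431·111.32)² + (-2.8850·93.74)²) = √(732.345999 + 73137.739512) = 271.7905 km
1–4: √((-2.5654·111.32)² + (1.1927·93.74)²) = √(81556.123741 + 12500.066886) = 306.6858 km
1–5: √((-2.4116·111.32)² + (1.8700·93.74)²) = √(72070.402200 + 30727.916318) = 320.6218 km
4–7: √((-1.3320·111.32)² + (-3.3624·93.74)²) = √(21986.436457 + 99345.603505) = 348.3275 km
3–6: √((1.6461·111.32)² + (3.4337·93.74)²) = √(33578.309296 + 103603.540088) = 370.3807 km
2–4: √((-2.6954·111.32)² + (2.3176·93.74)²) = √(90031.159497 + 47198.355031) = 370.4450 km
1–3: √((-0.1131·111.32)² + (-4.0099·93.74)²) = √(158.515453 + 141291.808090) = 376.0988 km
2–5: √((-2.5416·111.32)² + (2.9949·93.74)²) = √(80049.900965 + 78816.029014) = 398.5799 km
5–7: √((-1.4858·111.32)² + (-4.0397·93.74)²) = √(27356.913885 + 143399.661780) = 413.2270 km
3–7: √((-3.7843·111.32)² + (1.8402·93.74)²) = √(177466.960364 + 29756.370060) = 455.2179 km
2–7: √((-4.0274·111.32)² + (-1.0448·93.74)²) = √(200999.939539 + 9592.155846) = 458.9031 km
1–7: √((-3.8974·111.32)² + (-2.1697·93.74)²) = √(188233.257027 + 41366.547562) = 479.1657 km
4–6: √((4.0984·111.32)² + (-1.7689·93.74)²) = √(208149.360560 + 27495.173356) = 485.4323 km
5–6: √((3.9446·111.32)² + (-2.4462·93.74)²) = √(192820.114356 + 52581.603023) = 495.3804 km
3–4: √((-2.4523·111.32)² + (5.2026·93.74)²) = √(74523.559755 + 237843.217658) = 558.8978 km
3–5: √((-2.2985·111.32)² + (5.8799·93.74)²) = √(65468.955396 + 303801.405313) = 607.6762 km
6–7: √((-5.4304·111.32)² + (-1.5935·93.74)²) = √(365434.912899 + 22312.798013) = 622.6939 km
Closest pair: 4–5 at 65.7581 km.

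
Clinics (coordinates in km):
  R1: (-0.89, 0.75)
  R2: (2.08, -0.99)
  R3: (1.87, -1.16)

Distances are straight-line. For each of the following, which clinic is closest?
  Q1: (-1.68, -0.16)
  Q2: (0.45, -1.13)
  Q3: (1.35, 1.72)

Q1 at (-1.68, -0.16):
  R1: √((0.79)² + (0.91)²) = √(0.6241 + 0.8281) = 1.21 km
  R2: √((3.76)² + (-0.83)²) = √(14.1376 + 0.6889) = 3.85 km
  R3: √((3.55)² + (-1.00)²) = √(12.6025 + 1.0000) = 3.69 km
  → nearest: R1 (1.21 km)
Q2 at (0.45, -1.13):
  R1: √((-1.34)² + (1.88)²) = √(1.7956 + 3.5344) = 2.31 km
  R2: √((1.63)² + (0.14)²) = √(2.6569 + 0.0196) = 1.64 km
  R3: √((1.42)² + (-0.03)²) = √(2.0164 + 0.0009) = 1.42 km
  → nearest: R3 (1.42 km)
Q3 at (1.35, 1.72):
  R1: √((-2.24)² + (-0.97)²) = √(5.0176 + 0.9409) = 2.44 km
  R2: √((0.73)² + (-2.71)²) = √(0.5329 + 7.3441) = 2.81 km
  R3: √((0.52)² + (-2.88)²) = √(0.2704 + 8.2944) = 2.93 km
  → nearest: R1 (2.44 km)

Q1→R1; Q2→R3; Q3→R1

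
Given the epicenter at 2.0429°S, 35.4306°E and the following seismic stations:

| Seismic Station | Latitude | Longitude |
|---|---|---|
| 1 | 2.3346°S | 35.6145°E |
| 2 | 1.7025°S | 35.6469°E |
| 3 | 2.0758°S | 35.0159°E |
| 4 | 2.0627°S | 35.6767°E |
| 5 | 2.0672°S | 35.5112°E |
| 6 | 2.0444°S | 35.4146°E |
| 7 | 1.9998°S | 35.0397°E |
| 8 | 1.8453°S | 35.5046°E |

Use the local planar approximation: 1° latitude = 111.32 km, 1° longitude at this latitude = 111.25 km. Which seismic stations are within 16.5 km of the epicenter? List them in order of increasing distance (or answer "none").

6, 5

Distances from 2.0429°S, 35.4306°E:
1: √((-0.2917·111.32)² + (0.1839·111.25)²) = √(1054.433642 + 418.565566) = 38.3797 km
2: √((0.3404·111.32)² + (0.2163·111.25)²) = √(1435.904307 + 579.046016) = 44.8882 km
3: √((-0.0329·111.32)² + (-0.4147·111.25)²) = √(13.413379 + 2128.472826) = 46.2805 km
4: √((-0.0198·111.32)² + (0.2461·111.25)²) = √(4.858216 + 749.589107) = 27.4672 km
5: √((-0.0243·111.32)² + (0.0806·111.25)²) = √(7.317436 + 80.402606) = 9.3659 km
6: √((-0.0015·111.32)² + (-0.0160·111.25)²) = √(0.027882 + 3.168400) = 1.7878 km
7: √((0.0431·111.32)² + (-0.3909·111.25)²) = √(23.019768 + 1891.173528) = 43.7515 km
8: √((0.1976·111.32)² + (0.0740·111.25)²) = √(483.860618 + 67.774056) = 23.4869 km
Threshold 16.5 km: 6 (1.7878 km), 5 (9.3659 km) are within range.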